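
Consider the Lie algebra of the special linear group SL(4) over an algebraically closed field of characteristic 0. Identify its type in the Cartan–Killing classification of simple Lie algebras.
This is sl(4), which has dimension 4^2 - 1 = 15 and rank 4 - 1 = 3 (a Cartan subalgebra is the diagonal traceless matrices). In the classification of classical Lie algebras, the special linear algebra sl(n+1) has type A_n; here n = 3, so the Dynkin diagram is a chain of 3 nodes with single edges (A_3). Hence the type is A_3.

A3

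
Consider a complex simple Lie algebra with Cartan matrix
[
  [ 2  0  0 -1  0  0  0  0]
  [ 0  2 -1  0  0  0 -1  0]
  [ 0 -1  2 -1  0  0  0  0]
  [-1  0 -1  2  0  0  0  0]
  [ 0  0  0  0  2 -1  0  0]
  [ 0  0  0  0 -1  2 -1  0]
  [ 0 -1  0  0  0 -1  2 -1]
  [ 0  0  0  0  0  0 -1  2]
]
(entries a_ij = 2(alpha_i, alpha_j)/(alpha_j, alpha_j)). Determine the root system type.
The matrix has rank 8 with 2's on the diagonal. Reading the off-diagonal entries as Dynkin edges (a single edge where a_ij = a_ji = -1; a double or triple edge where a_ij * a_ji = 2 or 3), the diagram is a chain of 7 nodes with one extra node attached to the third node from one end (E_8). One simple-root ordering that puts it in standard form is (alpha_5, alpha_8, alpha_6, alpha_7, alpha_2, alpha_3, alpha_4, alpha_1). So the algebra is type E_8.

E_8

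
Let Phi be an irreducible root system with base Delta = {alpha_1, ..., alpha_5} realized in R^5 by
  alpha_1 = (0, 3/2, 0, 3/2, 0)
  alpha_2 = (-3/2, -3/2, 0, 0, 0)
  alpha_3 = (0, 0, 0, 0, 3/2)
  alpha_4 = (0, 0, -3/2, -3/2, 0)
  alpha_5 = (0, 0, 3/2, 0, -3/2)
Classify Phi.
Compute the Cartan integers a_ij = 2(alpha_i, alpha_j)/(alpha_j, alpha_j); the resulting 5x5 Cartan matrix is
[[2, -1, 0, -1, 0], [-1, 2, 0, 0, 0], [0, 0, 2, 0, -1], [-1, 0, 0, 2, -1], [0, 0, -2, -1, 2]].
The roots have two lengths (squared-length ratio 2:1); the short ones are alpha_{3}. The associated Dynkin diagram is a chain of 5 nodes with a double edge at one end; the terminal node there is the unique short simple root (B_5), so the type is B_5 (the algebra so(11)).

B_5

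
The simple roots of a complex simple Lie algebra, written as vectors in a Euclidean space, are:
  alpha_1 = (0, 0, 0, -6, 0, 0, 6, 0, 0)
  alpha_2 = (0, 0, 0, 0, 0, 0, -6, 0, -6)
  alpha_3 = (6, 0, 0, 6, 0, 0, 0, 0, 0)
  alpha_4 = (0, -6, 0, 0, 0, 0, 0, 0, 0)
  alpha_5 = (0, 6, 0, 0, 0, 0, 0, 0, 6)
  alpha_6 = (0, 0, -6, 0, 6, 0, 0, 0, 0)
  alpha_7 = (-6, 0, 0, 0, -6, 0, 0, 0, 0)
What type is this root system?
Compute the Cartan integers a_ij = 2(alpha_i, alpha_j)/(alpha_j, alpha_j); the resulting 7x7 Cartan matrix is
[[2, -1, -1, 0, 0, 0, 0], [-1, 2, 0, 0, -1, 0, 0], [-1, 0, 2, 0, 0, 0, -1], [0, 0, 0, 2, -1, 0, 0], [0, -1, 0, -2, 2, 0, 0], [0, 0, 0, 0, 0, 2, -1], [0, 0, -1, 0, 0, -1, 2]].
The roots have two lengths (squared-length ratio 2:1); the short ones are alpha_{4}. The associated Dynkin diagram is a chain of 7 nodes with a double edge at one end; the terminal node there is the unique short simple root (B_7), so the type is B_7 (the algebra so(15)).

B_7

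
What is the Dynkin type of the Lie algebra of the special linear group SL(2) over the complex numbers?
A_1

This is sl(2), which has dimension 2^2 - 1 = 3 and rank 2 - 1 = 1 (a Cartan subalgebra is the diagonal traceless matrices). In the classification of classical Lie algebras, the special linear algebra sl(n+1) has type A_n; here n = 1, so the Dynkin diagram is a chain of 1 nodes with single edges (A_1). Hence the type is A_1.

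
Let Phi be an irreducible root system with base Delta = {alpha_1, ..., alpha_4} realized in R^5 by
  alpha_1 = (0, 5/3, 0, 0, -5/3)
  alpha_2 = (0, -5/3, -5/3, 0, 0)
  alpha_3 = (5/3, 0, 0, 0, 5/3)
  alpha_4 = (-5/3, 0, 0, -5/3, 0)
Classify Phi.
Compute the Cartan integers a_ij = 2(alpha_i, alpha_j)/(alpha_j, alpha_j); the resulting 4x4 Cartan matrix is
[[2, -1, -1, 0], [-1, 2, 0, 0], [-1, 0, 2, -1], [0, 0, -1, 2]].
All simple roots have the same length, so the diagram is simply laced. The associated Dynkin diagram is a chain of 4 nodes with single edges (A_4), so the type is A_4 (the algebra sl(5)).

A_4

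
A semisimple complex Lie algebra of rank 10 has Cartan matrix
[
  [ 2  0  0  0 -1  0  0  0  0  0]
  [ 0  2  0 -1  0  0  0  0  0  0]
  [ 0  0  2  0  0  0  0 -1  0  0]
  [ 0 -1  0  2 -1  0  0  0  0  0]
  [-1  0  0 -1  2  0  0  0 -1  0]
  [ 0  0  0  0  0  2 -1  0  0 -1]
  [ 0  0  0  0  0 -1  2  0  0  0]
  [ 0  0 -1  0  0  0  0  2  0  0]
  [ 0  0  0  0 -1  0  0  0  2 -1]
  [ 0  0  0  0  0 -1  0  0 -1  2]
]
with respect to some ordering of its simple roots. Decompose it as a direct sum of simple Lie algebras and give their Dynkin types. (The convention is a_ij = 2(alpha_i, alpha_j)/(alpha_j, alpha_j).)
The diagram associated to this matrix has two connected components: the simple roots {alpha_3, alpha_8} form a chain of 2 nodes with single edges (A_2), and {alpha_1, alpha_2, alpha_4, alpha_5, alpha_6, alpha_7, alpha_9, alpha_10} form a chain of 7 nodes with one extra node attached to the third node from one end (E_8). A semisimple Lie algebra decomposes uniquely as the direct sum of simple ideals, one per connected component of its Dynkin diagram, so g ≅ A_2 ⊕ E_8 (dimension 8 + 248 = 256).

A2 + E8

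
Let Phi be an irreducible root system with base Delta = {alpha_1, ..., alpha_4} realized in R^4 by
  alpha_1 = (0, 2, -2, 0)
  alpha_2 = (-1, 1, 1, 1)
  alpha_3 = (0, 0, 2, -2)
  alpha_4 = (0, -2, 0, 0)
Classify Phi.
type F_4

Compute the Cartan integers a_ij = 2(alpha_i, alpha_j)/(alpha_j, alpha_j); the resulting 4x4 Cartan matrix is
[[2, 0, -1, -2], [0, 2, 0, -1], [-1, 0, 2, 0], [-1, -1, 0, 2]].
The roots have two lengths (squared-length ratio 2:1); the short ones are alpha_{2,4}. The associated Dynkin diagram is a chain of 4 nodes with a double edge between the middle two (F_4), so the type is F_4.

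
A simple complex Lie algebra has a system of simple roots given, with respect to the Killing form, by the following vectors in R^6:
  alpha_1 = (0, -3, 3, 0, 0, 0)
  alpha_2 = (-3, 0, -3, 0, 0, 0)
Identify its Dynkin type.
type A_2

Compute the Cartan integers a_ij = 2(alpha_i, alpha_j)/(alpha_j, alpha_j); the resulting 2x2 Cartan matrix is
[[2, -1], [-1, 2]].
All simple roots have the same length, so the diagram is simply laced. The associated Dynkin diagram is a chain of 2 nodes with single edges (A_2), so the type is A_2 (the algebra sl(3)).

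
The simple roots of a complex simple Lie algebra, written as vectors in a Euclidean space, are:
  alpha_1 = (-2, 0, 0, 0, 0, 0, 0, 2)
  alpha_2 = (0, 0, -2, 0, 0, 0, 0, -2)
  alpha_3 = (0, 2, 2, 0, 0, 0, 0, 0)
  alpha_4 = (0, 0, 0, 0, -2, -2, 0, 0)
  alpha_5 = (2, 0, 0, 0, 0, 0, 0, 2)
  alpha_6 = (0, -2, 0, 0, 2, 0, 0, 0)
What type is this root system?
D6

Compute the Cartan integers a_ij = 2(alpha_i, alpha_j)/(alpha_j, alpha_j); the resulting 6x6 Cartan matrix is
[[2, -1, 0, 0, 0, 0], [-1, 2, -1, 0, -1, 0], [0, -1, 2, 0, 0, -1], [0, 0, 0, 2, 0, -1], [0, -1, 0, 0, 2, 0], [0, 0, -1, -1, 0, 2]].
All simple roots have the same length, so the diagram is simply laced. The associated Dynkin diagram is a chain of 4 nodes with a fork of two nodes at one end (D_6), so the type is D_6 (the algebra so(12)).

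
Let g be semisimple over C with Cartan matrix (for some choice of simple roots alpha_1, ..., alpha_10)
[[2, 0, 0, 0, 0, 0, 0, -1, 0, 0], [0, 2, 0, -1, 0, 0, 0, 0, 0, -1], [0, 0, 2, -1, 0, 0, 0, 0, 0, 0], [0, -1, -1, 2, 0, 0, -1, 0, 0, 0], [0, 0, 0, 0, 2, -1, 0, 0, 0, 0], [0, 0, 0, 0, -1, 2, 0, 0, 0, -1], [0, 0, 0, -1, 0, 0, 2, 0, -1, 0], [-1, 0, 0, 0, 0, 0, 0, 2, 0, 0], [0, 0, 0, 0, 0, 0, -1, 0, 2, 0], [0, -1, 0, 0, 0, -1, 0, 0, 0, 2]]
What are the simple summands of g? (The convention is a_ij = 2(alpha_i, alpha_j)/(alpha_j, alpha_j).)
The diagram associated to this matrix has two connected components: the simple roots {alpha_1, alpha_8} form a chain of 2 nodes with single edges (A_2), and {alpha_2, alpha_3, alpha_4, alpha_5, alpha_6, alpha_7, alpha_9, alpha_10} form a chain of 7 nodes with one extra node attached to the third node from one end (E_8). A semisimple Lie algebra decomposes uniquely as the direct sum of simple ideals, one per connected component of its Dynkin diagram, so g ≅ A_2 ⊕ E_8 (dimension 8 + 248 = 256).

type A_2 + type E_8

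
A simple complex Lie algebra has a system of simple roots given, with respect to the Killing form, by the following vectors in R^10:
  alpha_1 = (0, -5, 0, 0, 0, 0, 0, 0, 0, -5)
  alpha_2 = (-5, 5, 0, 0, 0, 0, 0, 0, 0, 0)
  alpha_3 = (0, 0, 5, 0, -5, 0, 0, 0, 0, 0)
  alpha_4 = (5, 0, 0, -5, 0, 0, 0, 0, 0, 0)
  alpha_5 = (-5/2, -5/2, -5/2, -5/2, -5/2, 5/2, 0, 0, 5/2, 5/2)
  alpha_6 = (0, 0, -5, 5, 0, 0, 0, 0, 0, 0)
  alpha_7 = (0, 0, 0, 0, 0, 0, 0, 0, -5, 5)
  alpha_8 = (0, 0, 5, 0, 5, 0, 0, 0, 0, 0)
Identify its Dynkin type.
type E_8

Compute the Cartan integers a_ij = 2(alpha_i, alpha_j)/(alpha_j, alpha_j); the resulting 8x8 Cartan matrix is
[[2, -1, 0, 0, 0, 0, -1, 0], [-1, 2, 0, -1, 0, 0, 0, 0], [0, 0, 2, 0, 0, -1, 0, 0], [0, -1, 0, 2, 0, -1, 0, 0], [0, 0, 0, 0, 2, 0, 0, -1], [0, 0, -1, -1, 0, 2, 0, -1], [-1, 0, 0, 0, 0, 0, 2, 0], [0, 0, 0, 0, -1, -1, 0, 2]].
All simple roots have the same length, so the diagram is simply laced. The associated Dynkin diagram is a chain of 7 nodes with one extra node attached to the third node from one end (E_8), so the type is E_8.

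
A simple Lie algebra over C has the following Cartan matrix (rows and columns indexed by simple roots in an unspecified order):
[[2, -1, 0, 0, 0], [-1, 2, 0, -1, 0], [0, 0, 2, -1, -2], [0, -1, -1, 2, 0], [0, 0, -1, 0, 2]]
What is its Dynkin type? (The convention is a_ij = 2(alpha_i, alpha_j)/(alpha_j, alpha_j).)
type B_5

The matrix has rank 5 with 2's on the diagonal. Reading the off-diagonal entries as Dynkin edges (a single edge where a_ij = a_ji = -1; a double or triple edge where a_ij * a_ji = 2 or 3), the diagram is a chain of 5 nodes with a double edge at one end; the terminal node there is the unique short simple root (B_5). One simple-root ordering that puts it in standard form is (alpha_1, alpha_2, alpha_4, alpha_3, alpha_5). So the algebra is type B_5, i.e. so(11).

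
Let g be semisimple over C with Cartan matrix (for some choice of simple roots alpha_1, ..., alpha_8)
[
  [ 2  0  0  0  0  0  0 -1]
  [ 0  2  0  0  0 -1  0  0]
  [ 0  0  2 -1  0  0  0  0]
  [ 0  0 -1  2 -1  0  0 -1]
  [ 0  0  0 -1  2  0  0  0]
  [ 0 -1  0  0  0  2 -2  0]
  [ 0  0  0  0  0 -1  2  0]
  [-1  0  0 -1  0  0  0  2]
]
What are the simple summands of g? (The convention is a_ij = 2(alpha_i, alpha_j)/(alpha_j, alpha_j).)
B3 ⊕ D5

The diagram associated to this matrix has two connected components: the simple roots {alpha_2, alpha_6, alpha_7} form a chain of 3 nodes with a double edge at one end; the terminal node there is the unique short simple root (B_3), and {alpha_1, alpha_3, alpha_4, alpha_5, alpha_8} form a chain of 3 nodes with a fork of two nodes at one end (D_5). A semisimple Lie algebra decomposes uniquely as the direct sum of simple ideals, one per connected component of its Dynkin diagram, so g ≅ B_3 ⊕ D_5 (dimension 21 + 45 = 66).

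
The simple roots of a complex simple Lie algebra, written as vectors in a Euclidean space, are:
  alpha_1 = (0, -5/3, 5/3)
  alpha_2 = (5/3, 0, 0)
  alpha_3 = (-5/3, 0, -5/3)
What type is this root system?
B_3

Compute the Cartan integers a_ij = 2(alpha_i, alpha_j)/(alpha_j, alpha_j); the resulting 3x3 Cartan matrix is
[[2, 0, -1], [0, 2, -1], [-1, -2, 2]].
The roots have two lengths (squared-length ratio 2:1); the short ones are alpha_{2}. The associated Dynkin diagram is a chain of 3 nodes with a double edge at one end; the terminal node there is the unique short simple root (B_3), so the type is B_3 (the algebra so(7)).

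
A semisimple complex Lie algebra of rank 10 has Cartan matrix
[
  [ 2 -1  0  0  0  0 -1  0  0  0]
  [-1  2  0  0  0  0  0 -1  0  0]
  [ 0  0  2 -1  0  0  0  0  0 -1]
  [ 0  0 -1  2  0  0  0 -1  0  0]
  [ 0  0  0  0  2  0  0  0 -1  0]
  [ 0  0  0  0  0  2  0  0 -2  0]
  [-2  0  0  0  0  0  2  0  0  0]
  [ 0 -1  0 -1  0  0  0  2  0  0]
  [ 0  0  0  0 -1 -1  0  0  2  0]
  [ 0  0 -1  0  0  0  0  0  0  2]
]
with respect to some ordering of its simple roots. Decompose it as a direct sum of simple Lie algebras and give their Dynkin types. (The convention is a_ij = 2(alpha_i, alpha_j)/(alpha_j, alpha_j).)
type C_3 ⊕ type C_7

The diagram associated to this matrix has two connected components: the simple roots {alpha_5, alpha_6, alpha_9} form a chain of 3 nodes with a double edge at one end; the terminal node there is the unique long simple root (C_3), and {alpha_1, alpha_2, alpha_3, alpha_4, alpha_7, alpha_8, alpha_10} form a chain of 7 nodes with a double edge at one end; the terminal node there is the unique long simple root (C_7). A semisimple Lie algebra decomposes uniquely as the direct sum of simple ideals, one per connected component of its Dynkin diagram, so g ≅ C_3 ⊕ C_7 (dimension 21 + 105 = 126).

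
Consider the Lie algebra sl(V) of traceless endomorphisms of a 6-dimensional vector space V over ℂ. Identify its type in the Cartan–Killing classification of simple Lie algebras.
This is sl(6), which has dimension 6^2 - 1 = 35 and rank 6 - 1 = 5 (a Cartan subalgebra is the diagonal traceless matrices). In the classification of classical Lie algebras, the special linear algebra sl(n+1) has type A_n; here n = 5, so the Dynkin diagram is a chain of 5 nodes with single edges (A_5). Hence the type is A_5.

A5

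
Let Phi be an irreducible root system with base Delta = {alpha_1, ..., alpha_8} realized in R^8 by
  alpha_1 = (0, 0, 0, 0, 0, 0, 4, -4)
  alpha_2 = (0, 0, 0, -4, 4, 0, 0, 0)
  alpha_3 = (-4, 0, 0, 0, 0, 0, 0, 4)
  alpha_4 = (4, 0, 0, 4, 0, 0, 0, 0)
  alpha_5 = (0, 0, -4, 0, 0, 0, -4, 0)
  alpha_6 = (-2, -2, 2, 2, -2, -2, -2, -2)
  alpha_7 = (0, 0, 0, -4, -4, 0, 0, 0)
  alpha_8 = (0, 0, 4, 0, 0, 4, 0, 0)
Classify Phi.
Compute the Cartan integers a_ij = 2(alpha_i, alpha_j)/(alpha_j, alpha_j); the resulting 8x8 Cartan matrix is
[[2, 0, -1, 0, -1, 0, 0, 0], [0, 2, 0, -1, 0, -1, 0, 0], [-1, 0, 2, -1, 0, 0, 0, 0], [0, -1, -1, 2, 0, 0, -1, 0], [-1, 0, 0, 0, 2, 0, 0, -1], [0, -1, 0, 0, 0, 2, 0, 0], [0, 0, 0, -1, 0, 0, 2, 0], [0, 0, 0, 0, -1, 0, 0, 2]].
All simple roots have the same length, so the diagram is simply laced. The associated Dynkin diagram is a chain of 7 nodes with one extra node attached to the third node from one end (E_8), so the type is E_8.

E_8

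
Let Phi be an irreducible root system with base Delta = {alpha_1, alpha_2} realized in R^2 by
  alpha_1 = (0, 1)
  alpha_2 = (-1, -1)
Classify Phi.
Compute the Cartan integers a_ij = 2(alpha_i, alpha_j)/(alpha_j, alpha_j); the resulting 2x2 Cartan matrix is
[[2, -1], [-2, 2]].
The roots have two lengths (squared-length ratio 2:1); the short ones are alpha_{1}. The associated Dynkin diagram is a chain of 2 nodes with a double edge at one end; the terminal node there is the unique short simple root (B_2), so the type is B_2 (the algebra so(5)).

type B_2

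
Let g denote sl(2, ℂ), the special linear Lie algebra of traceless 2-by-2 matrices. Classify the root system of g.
A_1

This is sl(2), which has dimension 2^2 - 1 = 3 and rank 2 - 1 = 1 (a Cartan subalgebra is the diagonal traceless matrices). In the classification of classical Lie algebras, the special linear algebra sl(n+1) has type A_n; here n = 1, so the Dynkin diagram is a chain of 1 nodes with single edges (A_1). Hence the type is A_1.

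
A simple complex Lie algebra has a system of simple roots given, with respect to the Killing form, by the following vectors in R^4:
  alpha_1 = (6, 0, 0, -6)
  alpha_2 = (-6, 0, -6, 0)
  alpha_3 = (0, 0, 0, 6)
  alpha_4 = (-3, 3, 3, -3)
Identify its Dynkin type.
F_4

Compute the Cartan integers a_ij = 2(alpha_i, alpha_j)/(alpha_j, alpha_j); the resulting 4x4 Cartan matrix is
[[2, -1, -2, 0], [-1, 2, 0, 0], [-1, 0, 2, -1], [0, 0, -1, 2]].
The roots have two lengths (squared-length ratio 2:1); the short ones are alpha_{3,4}. The associated Dynkin diagram is a chain of 4 nodes with a double edge between the middle two (F_4), so the type is F_4.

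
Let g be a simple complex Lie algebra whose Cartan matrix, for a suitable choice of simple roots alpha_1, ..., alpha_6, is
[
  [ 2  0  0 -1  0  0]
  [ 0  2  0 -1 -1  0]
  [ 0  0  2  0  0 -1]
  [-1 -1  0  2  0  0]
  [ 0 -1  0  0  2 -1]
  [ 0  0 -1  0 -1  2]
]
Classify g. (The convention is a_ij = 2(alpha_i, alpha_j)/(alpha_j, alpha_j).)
A6

The matrix has rank 6 with 2's on the diagonal. Reading the off-diagonal entries as Dynkin edges (a single edge where a_ij = a_ji = -1; a double or triple edge where a_ij * a_ji = 2 or 3), the diagram is a chain of 6 nodes with single edges (A_6). One simple-root ordering that puts it in standard form is (alpha_3, alpha_6, alpha_5, alpha_2, alpha_4, alpha_1). So the algebra is type A_6, i.e. sl(7).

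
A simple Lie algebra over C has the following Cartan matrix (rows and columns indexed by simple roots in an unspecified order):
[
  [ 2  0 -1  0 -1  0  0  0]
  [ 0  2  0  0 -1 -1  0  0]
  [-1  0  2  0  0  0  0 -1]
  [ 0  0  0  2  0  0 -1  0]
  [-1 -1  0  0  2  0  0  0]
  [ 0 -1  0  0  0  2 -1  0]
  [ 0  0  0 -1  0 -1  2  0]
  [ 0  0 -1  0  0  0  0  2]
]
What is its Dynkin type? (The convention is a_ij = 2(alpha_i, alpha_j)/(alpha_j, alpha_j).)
A_8

The matrix has rank 8 with 2's on the diagonal. Reading the off-diagonal entries as Dynkin edges (a single edge where a_ij = a_ji = -1; a double or triple edge where a_ij * a_ji = 2 or 3), the diagram is a chain of 8 nodes with single edges (A_8). One simple-root ordering that puts it in standard form is (alpha_8, alpha_3, alpha_1, alpha_5, alpha_2, alpha_6, alpha_7, alpha_4). So the algebra is type A_8, i.e. sl(9).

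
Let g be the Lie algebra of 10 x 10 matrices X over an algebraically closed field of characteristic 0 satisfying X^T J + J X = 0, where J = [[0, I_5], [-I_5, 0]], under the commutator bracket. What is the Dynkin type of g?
This is sp(10), which has dimension 10(10+1)/2 = 55 and rank 10/2 = 5. In the classification of classical Lie algebras, the symplectic algebra sp(2n) has type C_n; here n = 5, so the Dynkin diagram is a chain of 5 nodes with a double edge at one end; the terminal node there is the unique long simple root (C_5). Hence the type is C_5.

C_5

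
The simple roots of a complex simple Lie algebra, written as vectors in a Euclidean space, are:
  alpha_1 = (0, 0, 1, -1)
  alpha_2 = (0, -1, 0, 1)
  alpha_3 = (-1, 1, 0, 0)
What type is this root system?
Compute the Cartan integers a_ij = 2(alpha_i, alpha_j)/(alpha_j, alpha_j); the resulting 3x3 Cartan matrix is
[[2, -1, 0], [-1, 2, -1], [0, -1, 2]].
All simple roots have the same length, so the diagram is simply laced. The associated Dynkin diagram is a chain of 3 nodes with single edges (A_3), so the type is A_3 (the algebra sl(4)).

A_3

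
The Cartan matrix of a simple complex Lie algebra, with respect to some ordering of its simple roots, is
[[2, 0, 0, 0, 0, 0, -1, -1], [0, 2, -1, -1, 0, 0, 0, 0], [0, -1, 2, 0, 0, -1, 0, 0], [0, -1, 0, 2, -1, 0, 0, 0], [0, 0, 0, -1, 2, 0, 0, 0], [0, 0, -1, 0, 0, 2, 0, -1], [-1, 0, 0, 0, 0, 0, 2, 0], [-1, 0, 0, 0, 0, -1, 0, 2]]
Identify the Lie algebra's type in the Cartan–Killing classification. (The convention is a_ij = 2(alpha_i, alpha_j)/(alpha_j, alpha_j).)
The matrix has rank 8 with 2's on the diagonal. Reading the off-diagonal entries as Dynkin edges (a single edge where a_ij = a_ji = -1; a double or triple edge where a_ij * a_ji = 2 or 3), the diagram is a chain of 8 nodes with single edges (A_8). One simple-root ordering that puts it in standard form is (alpha_7, alpha_1, alpha_8, alpha_6, alpha_3, alpha_2, alpha_4, alpha_5). So the algebra is type A_8, i.e. sl(9).

A_8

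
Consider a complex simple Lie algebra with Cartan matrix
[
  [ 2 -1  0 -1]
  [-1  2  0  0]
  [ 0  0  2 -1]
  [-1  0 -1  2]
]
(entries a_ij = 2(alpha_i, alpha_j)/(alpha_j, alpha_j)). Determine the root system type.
A_4 (sl(5))

The matrix has rank 4 with 2's on the diagonal. Reading the off-diagonal entries as Dynkin edges (a single edge where a_ij = a_ji = -1; a double or triple edge where a_ij * a_ji = 2 or 3), the diagram is a chain of 4 nodes with single edges (A_4). One simple-root ordering that puts it in standard form is (alpha_2, alpha_1, alpha_4, alpha_3). So the algebra is type A_4, i.e. sl(5).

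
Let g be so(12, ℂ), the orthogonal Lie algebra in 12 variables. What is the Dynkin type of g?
D_6

This is so(12) with 12 even, which has dimension 12(12-1)/2 = 66 and rank 12/2 = 6. In the classification of classical Lie algebras, the orthogonal algebra so(2n) in an even number of variables has type D_n; here n = 6, so the Dynkin diagram is a chain of 4 nodes with a fork of two nodes at one end (D_6). Hence the type is D_6.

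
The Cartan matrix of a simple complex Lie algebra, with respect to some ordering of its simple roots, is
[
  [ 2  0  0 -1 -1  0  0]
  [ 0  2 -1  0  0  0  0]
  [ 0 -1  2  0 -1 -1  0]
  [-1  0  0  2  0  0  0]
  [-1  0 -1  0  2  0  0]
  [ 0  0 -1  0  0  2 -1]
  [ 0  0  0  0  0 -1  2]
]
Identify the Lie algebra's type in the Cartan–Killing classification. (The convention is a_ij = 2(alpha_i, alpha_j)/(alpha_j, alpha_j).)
The matrix has rank 7 with 2's on the diagonal. Reading the off-diagonal entries as Dynkin edges (a single edge where a_ij = a_ji = -1; a double or triple edge where a_ij * a_ji = 2 or 3), the diagram is a chain of 6 nodes with one extra node attached to the third node from one end (E_7). One simple-root ordering that puts it in standard form is (alpha_7, alpha_2, alpha_6, alpha_3, alpha_5, alpha_1, alpha_4). So the algebra is type E_7.

E_7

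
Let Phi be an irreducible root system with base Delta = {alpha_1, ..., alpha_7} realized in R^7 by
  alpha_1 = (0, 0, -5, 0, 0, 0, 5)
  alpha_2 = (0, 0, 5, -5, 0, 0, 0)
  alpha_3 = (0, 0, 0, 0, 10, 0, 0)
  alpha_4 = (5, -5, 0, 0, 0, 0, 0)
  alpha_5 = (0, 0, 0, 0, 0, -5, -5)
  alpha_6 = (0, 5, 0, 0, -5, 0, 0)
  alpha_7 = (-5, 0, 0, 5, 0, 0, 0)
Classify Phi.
Compute the Cartan integers a_ij = 2(alpha_i, alpha_j)/(alpha_j, alpha_j); the resulting 7x7 Cartan matrix is
[[2, -1, 0, 0, -1, 0, 0], [-1, 2, 0, 0, 0, 0, -1], [0, 0, 2, 0, 0, -2, 0], [0, 0, 0, 2, 0, -1, -1], [-1, 0, 0, 0, 2, 0, 0], [0, 0, -1, -1, 0, 2, 0], [0, -1, 0, -1, 0, 0, 2]].
The roots have two lengths (squared-length ratio 2:1); the short ones are alpha_{1,2,4,5,6,7}. The associated Dynkin diagram is a chain of 7 nodes with a double edge at one end; the terminal node there is the unique long simple root (C_7), so the type is C_7 (the algebra sp(14)).

type C_7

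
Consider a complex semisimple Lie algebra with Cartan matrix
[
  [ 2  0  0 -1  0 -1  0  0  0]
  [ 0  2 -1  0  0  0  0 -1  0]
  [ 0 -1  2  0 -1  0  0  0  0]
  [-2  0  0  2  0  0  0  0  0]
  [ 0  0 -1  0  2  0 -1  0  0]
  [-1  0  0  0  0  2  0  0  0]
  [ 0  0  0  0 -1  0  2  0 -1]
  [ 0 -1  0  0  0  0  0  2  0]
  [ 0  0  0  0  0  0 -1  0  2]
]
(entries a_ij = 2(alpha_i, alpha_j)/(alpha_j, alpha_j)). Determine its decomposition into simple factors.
The diagram associated to this matrix has two connected components: the simple roots {alpha_2, alpha_3, alpha_5, alpha_7, alpha_8, alpha_9} form a chain of 6 nodes with single edges (A_6), and {alpha_1, alpha_4, alpha_6} form a chain of 3 nodes with a double edge at one end; the terminal node there is the unique long simple root (C_3). A semisimple Lie algebra decomposes uniquely as the direct sum of simple ideals, one per connected component of its Dynkin diagram, so g ≅ A_6 ⊕ C_3 (dimension 48 + 21 = 69).

A_6 (sl(7)) + C_3 (sp(6))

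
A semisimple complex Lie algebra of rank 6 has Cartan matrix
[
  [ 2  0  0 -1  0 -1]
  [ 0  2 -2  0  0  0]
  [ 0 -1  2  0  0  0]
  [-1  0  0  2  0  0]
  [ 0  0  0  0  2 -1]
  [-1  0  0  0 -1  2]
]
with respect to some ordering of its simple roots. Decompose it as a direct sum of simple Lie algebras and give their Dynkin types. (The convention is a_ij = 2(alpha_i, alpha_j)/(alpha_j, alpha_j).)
The diagram associated to this matrix has two connected components: the simple roots {alpha_1, alpha_4, alpha_5, alpha_6} form a chain of 4 nodes with single edges (A_4), and {alpha_2, alpha_3} form a chain of 2 nodes with a double edge at one end; the terminal node there is the unique short simple root (B_2). A semisimple Lie algebra decomposes uniquely as the direct sum of simple ideals, one per connected component of its Dynkin diagram, so g ≅ A_4 ⊕ B_2 (dimension 24 + 10 = 34).

A_4 (sl(5)) ⊕ B_2 (so(5))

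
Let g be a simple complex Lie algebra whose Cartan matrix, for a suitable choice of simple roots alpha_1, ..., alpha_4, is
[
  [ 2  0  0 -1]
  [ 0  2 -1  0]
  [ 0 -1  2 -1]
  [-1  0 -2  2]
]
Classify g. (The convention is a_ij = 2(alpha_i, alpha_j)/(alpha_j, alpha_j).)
F4

The matrix has rank 4 with 2's on the diagonal. Reading the off-diagonal entries as Dynkin edges (a single edge where a_ij = a_ji = -1; a double or triple edge where a_ij * a_ji = 2 or 3), the diagram is a chain of 4 nodes with a double edge between the middle two (F_4). One simple-root ordering that puts it in standard form is (alpha_1, alpha_4, alpha_3, alpha_2). So the algebra is type F_4.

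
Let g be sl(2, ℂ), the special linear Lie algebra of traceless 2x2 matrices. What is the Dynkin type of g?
This is sl(2), which has dimension 2^2 - 1 = 3 and rank 2 - 1 = 1 (a Cartan subalgebra is the diagonal traceless matrices). In the classification of classical Lie algebras, the special linear algebra sl(n+1) has type A_n; here n = 1, so the Dynkin diagram is a chain of 1 nodes with single edges (A_1). Hence the type is A_1.

A1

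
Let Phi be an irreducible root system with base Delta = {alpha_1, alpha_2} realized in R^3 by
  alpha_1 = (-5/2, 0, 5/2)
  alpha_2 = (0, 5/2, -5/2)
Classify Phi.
Compute the Cartan integers a_ij = 2(alpha_i, alpha_j)/(alpha_j, alpha_j); the resulting 2x2 Cartan matrix is
[[2, -1], [-1, 2]].
All simple roots have the same length, so the diagram is simply laced. The associated Dynkin diagram is a chain of 2 nodes with single edges (A_2), so the type is A_2 (the algebra sl(3)).

type A_2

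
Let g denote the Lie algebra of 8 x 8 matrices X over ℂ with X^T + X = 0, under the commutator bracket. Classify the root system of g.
D4

This is so(8) with 8 even, which has dimension 8(8-1)/2 = 28 and rank 8/2 = 4. In the classification of classical Lie algebras, the orthogonal algebra so(2n) in an even number of variables has type D_n; here n = 4, so the Dynkin diagram is a chain of 2 nodes with a fork of two nodes at one end (D_4). Hence the type is D_4.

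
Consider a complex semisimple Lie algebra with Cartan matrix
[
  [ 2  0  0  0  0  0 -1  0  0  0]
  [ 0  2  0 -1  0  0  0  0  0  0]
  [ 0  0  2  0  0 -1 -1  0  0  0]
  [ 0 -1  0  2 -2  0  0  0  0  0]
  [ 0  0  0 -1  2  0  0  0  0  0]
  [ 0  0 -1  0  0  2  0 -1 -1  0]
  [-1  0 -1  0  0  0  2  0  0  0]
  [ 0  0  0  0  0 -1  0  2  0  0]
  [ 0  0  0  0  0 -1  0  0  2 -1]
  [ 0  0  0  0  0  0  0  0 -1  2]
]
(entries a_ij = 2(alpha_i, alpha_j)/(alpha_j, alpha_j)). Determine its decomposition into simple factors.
The diagram associated to this matrix has two connected components: the simple roots {alpha_2, alpha_4, alpha_5} form a chain of 3 nodes with a double edge at one end; the terminal node there is the unique short simple root (B_3), and {alpha_1, alpha_3, alpha_6, alpha_7, alpha_8, alpha_9, alpha_10} form a chain of 6 nodes with one extra node attached to the third node from one end (E_7). A semisimple Lie algebra decomposes uniquely as the direct sum of simple ideals, one per connected component of its Dynkin diagram, so g ≅ B_3 ⊕ E_7 (dimension 21 + 133 = 154).

B3 ⊕ E7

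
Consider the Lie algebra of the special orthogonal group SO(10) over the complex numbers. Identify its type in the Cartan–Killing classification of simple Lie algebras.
This is so(10) with 10 even, which has dimension 10(10-1)/2 = 45 and rank 10/2 = 5. In the classification of classical Lie algebras, the orthogonal algebra so(2n) in an even number of variables has type D_n; here n = 5, so the Dynkin diagram is a chain of 3 nodes with a fork of two nodes at one end (D_5). Hence the type is D_5.

D_5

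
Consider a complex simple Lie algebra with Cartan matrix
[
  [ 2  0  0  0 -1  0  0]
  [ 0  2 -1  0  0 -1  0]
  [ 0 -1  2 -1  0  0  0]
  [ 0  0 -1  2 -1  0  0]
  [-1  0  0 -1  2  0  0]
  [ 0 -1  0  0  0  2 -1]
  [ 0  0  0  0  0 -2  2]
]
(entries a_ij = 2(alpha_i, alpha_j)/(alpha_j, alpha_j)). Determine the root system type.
type C_7

The matrix has rank 7 with 2's on the diagonal. Reading the off-diagonal entries as Dynkin edges (a single edge where a_ij = a_ji = -1; a double or triple edge where a_ij * a_ji = 2 or 3), the diagram is a chain of 7 nodes with a double edge at one end; the terminal node there is the unique long simple root (C_7). One simple-root ordering that puts it in standard form is (alpha_1, alpha_5, alpha_4, alpha_3, alpha_2, alpha_6, alpha_7). So the algebra is type C_7, i.e. sp(14).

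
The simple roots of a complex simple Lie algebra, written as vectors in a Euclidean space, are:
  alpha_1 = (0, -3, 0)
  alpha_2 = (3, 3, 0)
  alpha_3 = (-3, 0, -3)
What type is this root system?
B_3

Compute the Cartan integers a_ij = 2(alpha_i, alpha_j)/(alpha_j, alpha_j); the resulting 3x3 Cartan matrix is
[[2, -1, 0], [-2, 2, -1], [0, -1, 2]].
The roots have two lengths (squared-length ratio 2:1); the short ones are alpha_{1}. The associated Dynkin diagram is a chain of 3 nodes with a double edge at one end; the terminal node there is the unique short simple root (B_3), so the type is B_3 (the algebra so(7)).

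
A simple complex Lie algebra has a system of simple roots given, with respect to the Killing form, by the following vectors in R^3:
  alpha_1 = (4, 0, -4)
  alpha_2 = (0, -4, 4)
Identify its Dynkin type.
Compute the Cartan integers a_ij = 2(alpha_i, alpha_j)/(alpha_j, alpha_j); the resulting 2x2 Cartan matrix is
[[2, -1], [-1, 2]].
All simple roots have the same length, so the diagram is simply laced. The associated Dynkin diagram is a chain of 2 nodes with single edges (A_2), so the type is A_2 (the algebra sl(3)).

A_2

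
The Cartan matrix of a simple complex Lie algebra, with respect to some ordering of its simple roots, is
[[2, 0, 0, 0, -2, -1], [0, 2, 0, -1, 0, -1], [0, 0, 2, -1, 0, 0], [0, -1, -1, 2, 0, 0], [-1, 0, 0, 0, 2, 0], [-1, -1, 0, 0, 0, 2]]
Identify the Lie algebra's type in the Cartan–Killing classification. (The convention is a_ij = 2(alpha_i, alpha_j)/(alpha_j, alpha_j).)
The matrix has rank 6 with 2's on the diagonal. Reading the off-diagonal entries as Dynkin edges (a single edge where a_ij = a_ji = -1; a double or triple edge where a_ij * a_ji = 2 or 3), the diagram is a chain of 6 nodes with a double edge at one end; the terminal node there is the unique short simple root (B_6). One simple-root ordering that puts it in standard form is (alpha_3, alpha_4, alpha_2, alpha_6, alpha_1, alpha_5). So the algebra is type B_6, i.e. so(13).

type B_6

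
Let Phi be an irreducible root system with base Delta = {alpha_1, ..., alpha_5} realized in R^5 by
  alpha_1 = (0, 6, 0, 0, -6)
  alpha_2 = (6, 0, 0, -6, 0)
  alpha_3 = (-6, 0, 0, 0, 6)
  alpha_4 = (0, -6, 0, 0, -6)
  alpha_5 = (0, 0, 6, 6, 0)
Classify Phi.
D5

Compute the Cartan integers a_ij = 2(alpha_i, alpha_j)/(alpha_j, alpha_j); the resulting 5x5 Cartan matrix is
[[2, 0, -1, 0, 0], [0, 2, -1, 0, -1], [-1, -1, 2, -1, 0], [0, 0, -1, 2, 0], [0, -1, 0, 0, 2]].
All simple roots have the same length, so the diagram is simply laced. The associated Dynkin diagram is a chain of 3 nodes with a fork of two nodes at one end (D_5), so the type is D_5 (the algebra so(10)).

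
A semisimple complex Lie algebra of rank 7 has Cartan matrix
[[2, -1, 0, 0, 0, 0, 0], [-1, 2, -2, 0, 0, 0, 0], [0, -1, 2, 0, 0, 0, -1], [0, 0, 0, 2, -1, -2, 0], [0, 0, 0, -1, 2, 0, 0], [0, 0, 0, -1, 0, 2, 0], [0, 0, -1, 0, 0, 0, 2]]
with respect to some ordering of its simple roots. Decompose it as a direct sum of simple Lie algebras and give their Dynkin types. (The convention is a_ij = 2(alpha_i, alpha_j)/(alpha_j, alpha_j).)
The diagram associated to this matrix has two connected components: the simple roots {alpha_4, alpha_5, alpha_6} form a chain of 3 nodes with a double edge at one end; the terminal node there is the unique short simple root (B_3), and {alpha_1, alpha_2, alpha_3, alpha_7} form a chain of 4 nodes with a double edge between the middle two (F_4). A semisimple Lie algebra decomposes uniquely as the direct sum of simple ideals, one per connected component of its Dynkin diagram, so g ≅ B_3 ⊕ F_4 (dimension 21 + 52 = 73).

B_3 ⊕ F_4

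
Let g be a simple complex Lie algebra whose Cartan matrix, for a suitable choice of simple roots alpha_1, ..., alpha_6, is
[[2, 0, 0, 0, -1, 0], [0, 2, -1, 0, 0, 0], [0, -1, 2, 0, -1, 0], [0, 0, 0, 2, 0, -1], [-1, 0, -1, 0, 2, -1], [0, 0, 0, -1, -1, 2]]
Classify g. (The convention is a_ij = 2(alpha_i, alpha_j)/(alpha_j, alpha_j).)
The matrix has rank 6 with 2's on the diagonal. Reading the off-diagonal entries as Dynkin edges (a single edge where a_ij = a_ji = -1; a double or triple edge where a_ij * a_ji = 2 or 3), the diagram is a chain of 5 nodes with one extra node attached to the third node from one end (E_6). One simple-root ordering that puts it in standard form is (alpha_2, alpha_1, alpha_3, alpha_5, alpha_6, alpha_4). So the algebra is type E_6.

E6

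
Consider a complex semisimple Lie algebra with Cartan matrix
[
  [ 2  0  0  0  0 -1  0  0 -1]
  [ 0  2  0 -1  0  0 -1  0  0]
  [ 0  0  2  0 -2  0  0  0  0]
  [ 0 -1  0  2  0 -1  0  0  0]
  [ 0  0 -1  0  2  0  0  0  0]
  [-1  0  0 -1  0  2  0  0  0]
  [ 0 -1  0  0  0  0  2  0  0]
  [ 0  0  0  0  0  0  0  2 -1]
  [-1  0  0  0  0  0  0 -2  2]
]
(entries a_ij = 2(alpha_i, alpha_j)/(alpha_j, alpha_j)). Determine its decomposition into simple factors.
The diagram associated to this matrix has two connected components: the simple roots {alpha_3, alpha_5} form a chain of 2 nodes with a double edge at one end; the terminal node there is the unique short simple root (B_2), and {alpha_1, alpha_2, alpha_4, alpha_6, alpha_7, alpha_8, alpha_9} form a chain of 7 nodes with a double edge at one end; the terminal node there is the unique short simple root (B_7). A semisimple Lie algebra decomposes uniquely as the direct sum of simple ideals, one per connected component of its Dynkin diagram, so g ≅ B_2 ⊕ B_7 (dimension 10 + 105 = 115).

B2 + B7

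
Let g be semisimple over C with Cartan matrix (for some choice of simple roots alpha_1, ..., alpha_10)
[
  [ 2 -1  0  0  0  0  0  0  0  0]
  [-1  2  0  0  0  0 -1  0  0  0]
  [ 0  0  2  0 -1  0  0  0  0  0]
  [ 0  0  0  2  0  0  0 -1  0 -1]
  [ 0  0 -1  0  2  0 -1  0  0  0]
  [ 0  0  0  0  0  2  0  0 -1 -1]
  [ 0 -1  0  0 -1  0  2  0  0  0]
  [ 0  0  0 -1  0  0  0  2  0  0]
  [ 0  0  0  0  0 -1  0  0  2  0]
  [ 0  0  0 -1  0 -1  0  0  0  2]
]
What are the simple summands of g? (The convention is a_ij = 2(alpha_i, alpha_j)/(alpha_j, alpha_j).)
A5 ⊕ A5

The diagram associated to this matrix has two connected components: the simple roots {alpha_4, alpha_6, alpha_8, alpha_9, alpha_10} form a chain of 5 nodes with single edges (A_5), and {alpha_1, alpha_2, alpha_3, alpha_5, alpha_7} form a chain of 5 nodes with single edges (A_5). A semisimple Lie algebra decomposes uniquely as the direct sum of simple ideals, one per connected component of its Dynkin diagram, so g ≅ A_5 ⊕ A_5 (dimension 35 + 35 = 70).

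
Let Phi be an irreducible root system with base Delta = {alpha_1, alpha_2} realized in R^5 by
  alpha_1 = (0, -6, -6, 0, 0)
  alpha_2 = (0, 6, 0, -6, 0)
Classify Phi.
A2

Compute the Cartan integers a_ij = 2(alpha_i, alpha_j)/(alpha_j, alpha_j); the resulting 2x2 Cartan matrix is
[[2, -1], [-1, 2]].
All simple roots have the same length, so the diagram is simply laced. The associated Dynkin diagram is a chain of 2 nodes with single edges (A_2), so the type is A_2 (the algebra sl(3)).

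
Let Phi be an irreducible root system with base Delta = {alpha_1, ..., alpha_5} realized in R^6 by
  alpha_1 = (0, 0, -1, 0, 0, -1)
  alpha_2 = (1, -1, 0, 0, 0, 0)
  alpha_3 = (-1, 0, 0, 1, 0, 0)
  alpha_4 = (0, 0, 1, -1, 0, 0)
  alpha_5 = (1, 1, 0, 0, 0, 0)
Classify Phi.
D_5

Compute the Cartan integers a_ij = 2(alpha_i, alpha_j)/(alpha_j, alpha_j); the resulting 5x5 Cartan matrix is
[[2, 0, 0, -1, 0], [0, 2, -1, 0, 0], [0, -1, 2, -1, -1], [-1, 0, -1, 2, 0], [0, 0, -1, 0, 2]].
All simple roots have the same length, so the diagram is simply laced. The associated Dynkin diagram is a chain of 3 nodes with a fork of two nodes at one end (D_5), so the type is D_5 (the algebra so(10)).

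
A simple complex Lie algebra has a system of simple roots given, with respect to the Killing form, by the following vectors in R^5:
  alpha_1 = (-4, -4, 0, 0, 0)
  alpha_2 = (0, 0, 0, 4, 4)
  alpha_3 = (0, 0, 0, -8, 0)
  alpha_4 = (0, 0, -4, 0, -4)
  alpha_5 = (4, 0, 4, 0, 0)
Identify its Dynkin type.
C5

Compute the Cartan integers a_ij = 2(alpha_i, alpha_j)/(alpha_j, alpha_j); the resulting 5x5 Cartan matrix is
[[2, 0, 0, 0, -1], [0, 2, -1, -1, 0], [0, -2, 2, 0, 0], [0, -1, 0, 2, -1], [-1, 0, 0, -1, 2]].
The roots have two lengths (squared-length ratio 2:1); the short ones are alpha_{1,2,4,5}. The associated Dynkin diagram is a chain of 5 nodes with a double edge at one end; the terminal node there is the unique long simple root (C_5), so the type is C_5 (the algebra sp(10)).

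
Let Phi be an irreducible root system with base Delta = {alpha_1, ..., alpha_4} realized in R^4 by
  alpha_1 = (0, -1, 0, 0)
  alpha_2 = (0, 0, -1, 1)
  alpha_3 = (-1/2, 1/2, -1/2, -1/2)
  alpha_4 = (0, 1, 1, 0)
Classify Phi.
F4

Compute the Cartan integers a_ij = 2(alpha_i, alpha_j)/(alpha_j, alpha_j); the resulting 4x4 Cartan matrix is
[[2, 0, -1, -1], [0, 2, 0, -1], [-1, 0, 2, 0], [-2, -1, 0, 2]].
The roots have two lengths (squared-length ratio 2:1); the short ones are alpha_{1,3}. The associated Dynkin diagram is a chain of 4 nodes with a double edge between the middle two (F_4), so the type is F_4.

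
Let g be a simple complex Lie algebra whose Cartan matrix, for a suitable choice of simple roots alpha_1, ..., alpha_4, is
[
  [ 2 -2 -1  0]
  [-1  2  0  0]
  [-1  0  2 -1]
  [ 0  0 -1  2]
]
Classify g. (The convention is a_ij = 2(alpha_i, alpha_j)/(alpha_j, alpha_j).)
B_4

The matrix has rank 4 with 2's on the diagonal. Reading the off-diagonal entries as Dynkin edges (a single edge where a_ij = a_ji = -1; a double or triple edge where a_ij * a_ji = 2 or 3), the diagram is a chain of 4 nodes with a double edge at one end; the terminal node there is the unique short simple root (B_4). One simple-root ordering that puts it in standard form is (alpha_4, alpha_3, alpha_1, alpha_2). So the algebra is type B_4, i.e. so(9).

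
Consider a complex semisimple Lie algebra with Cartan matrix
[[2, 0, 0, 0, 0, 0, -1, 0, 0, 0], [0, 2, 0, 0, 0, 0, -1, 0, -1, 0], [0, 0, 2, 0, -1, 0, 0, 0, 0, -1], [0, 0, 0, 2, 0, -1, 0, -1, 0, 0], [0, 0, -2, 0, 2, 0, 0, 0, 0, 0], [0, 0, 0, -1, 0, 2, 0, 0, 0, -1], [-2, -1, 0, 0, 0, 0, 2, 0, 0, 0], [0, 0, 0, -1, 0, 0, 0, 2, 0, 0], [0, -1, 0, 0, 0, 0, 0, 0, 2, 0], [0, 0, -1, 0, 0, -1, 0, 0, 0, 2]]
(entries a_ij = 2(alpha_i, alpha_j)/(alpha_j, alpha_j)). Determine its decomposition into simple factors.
B_4 + C_6

The diagram associated to this matrix has two connected components: the simple roots {alpha_1, alpha_2, alpha_7, alpha_9} form a chain of 4 nodes with a double edge at one end; the terminal node there is the unique short simple root (B_4), and {alpha_3, alpha_4, alpha_5, alpha_6, alpha_8, alpha_10} form a chain of 6 nodes with a double edge at one end; the terminal node there is the unique long simple root (C_6). A semisimple Lie algebra decomposes uniquely as the direct sum of simple ideals, one per connected component of its Dynkin diagram, so g ≅ B_4 ⊕ C_6 (dimension 36 + 78 = 114).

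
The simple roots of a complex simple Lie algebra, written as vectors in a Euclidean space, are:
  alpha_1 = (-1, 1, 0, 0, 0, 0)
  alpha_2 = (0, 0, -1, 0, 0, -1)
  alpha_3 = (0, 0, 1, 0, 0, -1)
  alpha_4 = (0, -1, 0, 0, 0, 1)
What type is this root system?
D_4 (so(8))

Compute the Cartan integers a_ij = 2(alpha_i, alpha_j)/(alpha_j, alpha_j); the resulting 4x4 Cartan matrix is
[[2, 0, 0, -1], [0, 2, 0, -1], [0, 0, 2, -1], [-1, -1, -1, 2]].
All simple roots have the same length, so the diagram is simply laced. The associated Dynkin diagram is a chain of 2 nodes with a fork of two nodes at one end (D_4), so the type is D_4 (the algebra so(8)).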